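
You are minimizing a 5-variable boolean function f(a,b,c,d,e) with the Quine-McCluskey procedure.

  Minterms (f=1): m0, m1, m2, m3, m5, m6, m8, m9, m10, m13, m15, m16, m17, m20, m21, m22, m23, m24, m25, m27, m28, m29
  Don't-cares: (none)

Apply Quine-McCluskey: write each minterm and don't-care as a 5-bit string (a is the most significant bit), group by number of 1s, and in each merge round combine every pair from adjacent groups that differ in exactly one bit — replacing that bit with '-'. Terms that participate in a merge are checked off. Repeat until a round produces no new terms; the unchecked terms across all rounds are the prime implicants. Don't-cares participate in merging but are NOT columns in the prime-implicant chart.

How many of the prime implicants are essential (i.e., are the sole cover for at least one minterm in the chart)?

size-2^0 implicants → 00000(✓)  00001(✓)  00010(✓)  00011(✓)  00101(✓)  00110(✓)  01000(✓)  01001(✓)  01010(✓)  01101(✓)  01111(✓)  10000(✓)  10001(✓)  10100(✓)  10101(✓)  10110(✓)  10111(✓)  11000(✓)  11001(✓)  11011(✓)  11100(✓)  11101(✓)
size-2^1 implicants → -0000(✓)  -0001(✓)  -0101(✓)  -0110  -1000(✓)  -1001(✓)  -1101(✓)  0-000(✓)  0-001(✓)  0-010(✓)  0-101(✓)  00-01(✓)  00-10  000-0(✓)  000-1(✓)  0000-(✓)  0001-(✓)  01-01(✓)  010-0(✓)  0100-(✓)  011-1  1-000(✓)  1-001(✓)  1-100(✓)  1-101(✓)  10-00(✓)  10-01(✓)  1000-(✓)  101-0(✓)  101-1(✓)  1010-(✓)  1011-(✓)  11-00(✓)  11-01(✓)  110-1  1100-(✓)  1110-(✓)
size-2^2 implicants → --000(✓)  --001(✓)  --101(✓)  -0-01(✓)  -000-(✓)  -1-01(✓)  -100-(✓)  0--01(✓)  0-0-0  0-00-(✓)  000--  1--00(✓)  1--01(✓)  1-00-(✓)  1-10-(✓)  10-0-(✓)  101--  11-0-(✓)
size-2^3 implicants → ---01  --00-  1--0-
Unchecked terms (primes): ---01, --00-, -0110, 0-0-0, 00-10, 000--, 011-1, 1--0-, 101--, 110-1
Minterm coverage:
  m0 ⊆ --00-,0-0-0,000--
  m1 ⊆ ---01,--00-,000--
  m2 ⊆ 0-0-0,00-10,000--
  m3 ⊆ 000-- [E]
  m5 ⊆ ---01 [E]
  m6 ⊆ -0110,00-10
  m8 ⊆ --00-,0-0-0
  m9 ⊆ ---01,--00-
  m10 ⊆ 0-0-0 [E]
  m13 ⊆ ---01,011-1
  m15 ⊆ 011-1 [E]
  m16 ⊆ --00-,1--0-
  m17 ⊆ ---01,--00-,1--0-
  m20 ⊆ 1--0-,101--
  m21 ⊆ ---01,1--0-,101--
  m22 ⊆ -0110,101--
  m23 ⊆ 101-- [E]
  m24 ⊆ --00-,1--0-
  m25 ⊆ ---01,--00-,1--0-,110-1
  m27 ⊆ 110-1 [E]
  m28 ⊆ 1--0- [E]
  m29 ⊆ ---01,1--0-
E = {---01, 0-0-0, 000--, 011-1, 1--0-, 101--, 110-1}

7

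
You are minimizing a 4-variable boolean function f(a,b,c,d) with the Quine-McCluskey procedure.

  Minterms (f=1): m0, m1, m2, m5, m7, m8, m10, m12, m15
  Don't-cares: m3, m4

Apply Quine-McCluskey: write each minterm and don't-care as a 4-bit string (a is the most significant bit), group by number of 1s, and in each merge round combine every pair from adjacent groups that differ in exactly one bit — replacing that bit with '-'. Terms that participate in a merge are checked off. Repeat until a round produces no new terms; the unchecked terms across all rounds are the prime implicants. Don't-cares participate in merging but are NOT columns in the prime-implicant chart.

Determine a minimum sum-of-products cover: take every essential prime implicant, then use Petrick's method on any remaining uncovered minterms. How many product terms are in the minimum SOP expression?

4

size-2^0 implicants → 0000(✓)  0001(✓)  0010(✓)  0011(✓)  0100(✓)  0101(✓)  0111(✓)  1000(✓)  1010(✓)  1100(✓)  1111(✓)
size-2^1 implicants → -000(✓)  -010(✓)  -100(✓)  -111  0-00(✓)  0-01(✓)  0-11(✓)  00-0(✓)  00-1(✓)  000-(✓)  001-(✓)  01-1(✓)  010-(✓)  1-00(✓)  10-0(✓)
size-2^2 implicants → --00  -0-0  0--1  0-0-  00--
Unchecked terms (primes): --00, -0-0, -111, 0--1, 0-0-, 00--
Minterm coverage:
  m0 ⊆ --00,-0-0,0-0-,00--
  m1 ⊆ 0--1,0-0-,00--
  m2 ⊆ -0-0,00--
  m5 ⊆ 0--1,0-0-
  m7 ⊆ -111,0--1
  m8 ⊆ --00,-0-0
  m10 ⊆ -0-0 [E]
  m12 ⊆ --00 [E]
  m15 ⊆ -111 [E]
E = {--00, -0-0, -111}
Petrick residual → 0--1
Cover = c'd' + b'd' + bcd + a'd  |cover|=4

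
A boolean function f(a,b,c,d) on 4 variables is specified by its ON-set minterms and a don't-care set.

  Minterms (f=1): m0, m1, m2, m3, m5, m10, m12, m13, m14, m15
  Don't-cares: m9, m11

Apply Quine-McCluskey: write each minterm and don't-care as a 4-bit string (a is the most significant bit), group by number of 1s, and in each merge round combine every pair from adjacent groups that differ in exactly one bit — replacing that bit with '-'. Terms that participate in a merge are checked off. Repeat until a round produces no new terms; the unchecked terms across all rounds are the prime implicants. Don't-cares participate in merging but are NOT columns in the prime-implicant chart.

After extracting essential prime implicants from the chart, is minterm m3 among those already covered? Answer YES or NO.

[col 0] 0000*, 0001*, 0010*, 0011*, 0101*, 1001*, 1010*, 1011*, 1100*, 1101*, 1110*, 1111*
[col 1] -001*, -010*, -011*, -101*, 0-01*, 00-0*, 00-1*, 000-*, 001-*, 1-01*, 1-10*, 1-11*, 10-1*, 101-*, 11-0*, 11-1*, 110-*, 111-*
[col 2] --01, -0-1, -01-, 00--, 1--1, 1-1-, 11--
Prime implicants: --01, -0-1, -01-, 00--, 1--1, 1-1-, 11--
PI chart (minterm → PIs covering it):
  0 | 00--  (sole → essential)
  1 | --01,-0-1,00--
  2 | -01-,00--
  3 | -0-1,-01-,00--
  5 | --01  (sole → essential)
  10 | -01-,1-1-
  12 | 11--  (sole → essential)
  13 | --01,1--1,11--
  14 | 1-1-,11--
  15 | 1--1,1-1-,11--
Essential prime implicants: --01, 00--, 11--

YES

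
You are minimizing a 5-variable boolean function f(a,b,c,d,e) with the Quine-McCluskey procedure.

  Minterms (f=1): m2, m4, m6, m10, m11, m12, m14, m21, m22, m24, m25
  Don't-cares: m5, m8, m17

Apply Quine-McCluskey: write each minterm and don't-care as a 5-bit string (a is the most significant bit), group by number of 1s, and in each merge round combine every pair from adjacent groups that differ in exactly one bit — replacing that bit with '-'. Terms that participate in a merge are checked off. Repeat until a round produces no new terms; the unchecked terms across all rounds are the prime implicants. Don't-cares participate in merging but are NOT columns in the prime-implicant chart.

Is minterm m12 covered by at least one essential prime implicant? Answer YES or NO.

NO

[col 0] 00010*, 00100*, 00101*, 00110*, 01000*, 01010*, 01011*, 01100*, 01110*, 10001*, 10101*, 10110*, 11000*, 11001*
[col 1] -0101, -0110, -1000, 0-010*, 0-100*, 0-110*, 00-10*, 001-0*, 0010-, 01-00*, 01-10*, 010-0*, 0101-, 011-0*, 1-001, 10-01, 1100-
[col 2] 0--10, 0-1-0, 01--0
Prime implicants: -0101, -0110, -1000, 0--10, 0-1-0, 0010-, 01--0, 0101-, 1-001, 10-01, 1100-
PI chart (minterm → PIs covering it):
  2 | 0--10  (sole → essential)
  4 | 0-1-0,0010-
  6 | -0110,0--10,0-1-0
  10 | 0--10,01--0,0101-
  11 | 0101-  (sole → essential)
  12 | 0-1-0,01--0
  14 | 0--10,0-1-0,01--0
  21 | -0101,10-01
  22 | -0110  (sole → essential)
  24 | -1000,1100-
  25 | 1-001,1100-
Essential prime implicants: -0110, 0--10, 0101-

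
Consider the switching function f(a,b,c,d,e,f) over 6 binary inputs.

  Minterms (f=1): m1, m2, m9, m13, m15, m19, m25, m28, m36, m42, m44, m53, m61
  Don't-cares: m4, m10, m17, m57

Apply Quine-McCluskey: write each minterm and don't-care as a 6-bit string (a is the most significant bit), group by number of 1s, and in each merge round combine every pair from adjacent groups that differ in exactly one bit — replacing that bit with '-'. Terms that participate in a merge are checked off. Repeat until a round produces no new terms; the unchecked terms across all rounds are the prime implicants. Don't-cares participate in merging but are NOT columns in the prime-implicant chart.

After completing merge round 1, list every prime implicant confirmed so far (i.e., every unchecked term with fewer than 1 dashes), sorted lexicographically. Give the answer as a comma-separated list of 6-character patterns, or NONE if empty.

011100

size-2^0 implicants → 000001(✓)  000010(✓)  000100(✓)  001001(✓)  001010(✓)  001101(✓)  001111(✓)  010001(✓)  010011(✓)  011001(✓)  011100  100100(✓)  101010(✓)  101100(✓)  110101(✓)  111001(✓)  111101(✓)
size-2^1 implicants → -00100  -01010  -11001  0-0001(✓)  0-1001(✓)  00-001(✓)  00-010  001-01  0011-1  01-001(✓)  0100-1  10-100  11-101  111-01
size-2^2 implicants → 0--001
Unchecked terms (primes): -00100, -01010, -11001, 0--001, 00-010, 001-01, 0011-1, 0100-1, 011100, 10-100, 11-101, 111-01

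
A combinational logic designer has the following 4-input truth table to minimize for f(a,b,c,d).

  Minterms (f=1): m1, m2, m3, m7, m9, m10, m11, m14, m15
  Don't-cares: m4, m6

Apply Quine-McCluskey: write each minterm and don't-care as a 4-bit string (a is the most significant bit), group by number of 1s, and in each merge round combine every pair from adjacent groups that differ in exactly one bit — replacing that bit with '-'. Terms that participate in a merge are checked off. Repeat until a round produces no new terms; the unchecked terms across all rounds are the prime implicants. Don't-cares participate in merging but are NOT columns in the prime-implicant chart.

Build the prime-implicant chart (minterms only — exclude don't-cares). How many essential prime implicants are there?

2

Round 0: 0001✓ 0010✓ 0011✓ 0100✓ 0110✓ 0111✓ 1001✓ 1010✓ 1011✓ 1110✓ 1111✓
Round 1: -001✓ -010✓ -011✓ -110✓ -111✓ 0-10✓ 0-11✓ 00-1✓ 001-✓ 01-0 011-✓ 1-10✓ 1-11✓ 10-1✓ 101-✓ 111-✓
Round 2: --10✓ --11✓ -0-1 -01-✓ -11-✓ 0-1-✓ 1-1-✓
Round 3: --1-
PIs = {--1-, -0-1, 01-0}
Coverage chart:
  m1: -0-1 ←essential
  m2: --1- ←essential
  m3: --1-,-0-1
  m7: --1- ←essential
  m9: -0-1 ←essential
  m10: --1- ←essential
  m11: --1-,-0-1
  m14: --1- ←essential
  m15: --1- ←essential
Essential: --1-, -0-1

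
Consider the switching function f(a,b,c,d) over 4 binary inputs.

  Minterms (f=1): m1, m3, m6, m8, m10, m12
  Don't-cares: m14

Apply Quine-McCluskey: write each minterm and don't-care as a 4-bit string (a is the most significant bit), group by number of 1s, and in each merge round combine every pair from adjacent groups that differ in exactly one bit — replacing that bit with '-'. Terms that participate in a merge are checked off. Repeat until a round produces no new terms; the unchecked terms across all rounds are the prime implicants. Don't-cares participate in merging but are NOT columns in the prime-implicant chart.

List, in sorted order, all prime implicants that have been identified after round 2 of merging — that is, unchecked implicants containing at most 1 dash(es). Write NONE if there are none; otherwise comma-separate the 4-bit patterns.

size-2^0 implicants → 0001(✓)  0011(✓)  0110(✓)  1000(✓)  1010(✓)  1100(✓)  1110(✓)
size-2^1 implicants → -110  00-1  1-00(✓)  1-10(✓)  10-0(✓)  11-0(✓)
size-2^2 implicants → 1--0
Unchecked terms (primes): -110, 00-1, 1--0

-110, 00-1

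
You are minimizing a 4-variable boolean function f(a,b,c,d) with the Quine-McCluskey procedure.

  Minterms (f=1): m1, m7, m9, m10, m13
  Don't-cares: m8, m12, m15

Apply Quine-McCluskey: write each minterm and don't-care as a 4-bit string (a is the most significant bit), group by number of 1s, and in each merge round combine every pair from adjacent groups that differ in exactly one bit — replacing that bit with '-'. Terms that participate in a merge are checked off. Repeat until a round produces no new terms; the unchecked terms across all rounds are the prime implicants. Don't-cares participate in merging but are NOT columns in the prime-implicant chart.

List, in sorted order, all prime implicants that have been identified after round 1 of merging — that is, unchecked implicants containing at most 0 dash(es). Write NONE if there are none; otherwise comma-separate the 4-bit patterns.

NONE

Round 0: 0001✓ 0111✓ 1000✓ 1001✓ 1010✓ 1100✓ 1101✓ 1111✓
Round 1: -001 -111 1-00✓ 1-01✓ 10-0 100-✓ 11-1 110-✓
Round 2: 1-0-
PIs = {-001, -111, 1-0-, 10-0, 11-1}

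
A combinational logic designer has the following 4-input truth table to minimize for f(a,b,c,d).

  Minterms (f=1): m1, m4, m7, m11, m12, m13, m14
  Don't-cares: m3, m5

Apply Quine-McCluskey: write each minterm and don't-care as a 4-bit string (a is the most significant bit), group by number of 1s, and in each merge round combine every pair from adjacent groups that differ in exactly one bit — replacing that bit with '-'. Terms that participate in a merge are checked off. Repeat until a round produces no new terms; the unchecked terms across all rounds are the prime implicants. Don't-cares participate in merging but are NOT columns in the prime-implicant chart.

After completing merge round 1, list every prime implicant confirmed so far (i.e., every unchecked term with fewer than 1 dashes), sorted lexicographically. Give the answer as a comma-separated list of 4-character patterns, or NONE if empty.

Round 0: 0001✓ 0011✓ 0100✓ 0101✓ 0111✓ 1011✓ 1100✓ 1101✓ 1110✓
Round 1: -011 -100✓ -101✓ 0-01✓ 0-11✓ 00-1✓ 01-1✓ 010-✓ 11-0 110-✓
Round 2: -10- 0--1
PIs = {-011, -10-, 0--1, 11-0}

NONE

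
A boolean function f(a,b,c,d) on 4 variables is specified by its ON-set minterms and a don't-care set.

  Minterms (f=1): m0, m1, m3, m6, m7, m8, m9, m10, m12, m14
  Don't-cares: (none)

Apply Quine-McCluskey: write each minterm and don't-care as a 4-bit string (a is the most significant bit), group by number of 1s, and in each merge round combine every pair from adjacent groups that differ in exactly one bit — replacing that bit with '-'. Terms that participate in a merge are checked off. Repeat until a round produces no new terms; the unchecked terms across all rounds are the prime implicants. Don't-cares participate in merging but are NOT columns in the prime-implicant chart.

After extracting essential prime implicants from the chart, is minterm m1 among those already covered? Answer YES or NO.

Round 0: 0000✓ 0001✓ 0011✓ 0110✓ 0111✓ 1000✓ 1001✓ 1010✓ 1100✓ 1110✓
Round 1: -000✓ -001✓ -110 0-11 00-1 000-✓ 011- 1-00✓ 1-10✓ 10-0✓ 100-✓ 11-0✓
Round 2: -00- 1--0
PIs = {-00-, -110, 0-11, 00-1, 011-, 1--0}
Coverage chart:
  m0: -00- ←essential
  m1: -00-,00-1
  m3: 0-11,00-1
  m6: -110,011-
  m7: 0-11,011-
  m8: -00-,1--0
  m9: -00- ←essential
  m10: 1--0 ←essential
  m12: 1--0 ←essential
  m14: -110,1--0
Essential: -00-, 1--0

YES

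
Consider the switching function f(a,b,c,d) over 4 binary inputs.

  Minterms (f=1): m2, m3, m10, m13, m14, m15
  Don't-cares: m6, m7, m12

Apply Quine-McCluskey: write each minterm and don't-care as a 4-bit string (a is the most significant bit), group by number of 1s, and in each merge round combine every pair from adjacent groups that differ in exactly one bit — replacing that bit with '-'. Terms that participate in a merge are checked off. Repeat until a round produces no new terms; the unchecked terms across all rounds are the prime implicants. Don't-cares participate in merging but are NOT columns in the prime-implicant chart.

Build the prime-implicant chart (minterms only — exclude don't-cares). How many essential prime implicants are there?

3

[col 0] 0010*, 0011*, 0110*, 0111*, 1010*, 1100*, 1101*, 1110*, 1111*
[col 1] -010*, -110*, -111*, 0-10*, 0-11*, 001-*, 011-*, 1-10*, 11-0*, 11-1*, 110-*, 111-*
[col 2] --10, -11-, 0-1-, 11--
Prime implicants: --10, -11-, 0-1-, 11--
PI chart (minterm → PIs covering it):
  2 | --10,0-1-
  3 | 0-1-  (sole → essential)
  10 | --10  (sole → essential)
  13 | 11--  (sole → essential)
  14 | --10,-11-,11--
  15 | -11-,11--
Essential prime implicants: --10, 0-1-, 11--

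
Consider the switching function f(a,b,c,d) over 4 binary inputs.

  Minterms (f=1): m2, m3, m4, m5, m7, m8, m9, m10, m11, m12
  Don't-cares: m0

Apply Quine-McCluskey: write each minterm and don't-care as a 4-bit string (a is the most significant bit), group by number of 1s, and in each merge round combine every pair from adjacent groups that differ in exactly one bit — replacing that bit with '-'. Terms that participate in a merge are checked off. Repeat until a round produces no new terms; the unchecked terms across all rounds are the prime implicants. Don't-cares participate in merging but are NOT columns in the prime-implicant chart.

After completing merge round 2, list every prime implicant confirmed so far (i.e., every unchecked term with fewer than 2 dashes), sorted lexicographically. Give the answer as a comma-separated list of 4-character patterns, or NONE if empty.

Round 0: 0000✓ 0010✓ 0011✓ 0100✓ 0101✓ 0111✓ 1000✓ 1001✓ 1010✓ 1011✓ 1100✓
Round 1: -000✓ -010✓ -011✓ -100✓ 0-00✓ 0-11 00-0✓ 001-✓ 01-1 010- 1-00✓ 10-0✓ 10-1✓ 100-✓ 101-✓
Round 2: --00 -0-0 -01- 10--
PIs = {--00, -0-0, -01-, 0-11, 01-1, 010-, 10--}

0-11, 01-1, 010-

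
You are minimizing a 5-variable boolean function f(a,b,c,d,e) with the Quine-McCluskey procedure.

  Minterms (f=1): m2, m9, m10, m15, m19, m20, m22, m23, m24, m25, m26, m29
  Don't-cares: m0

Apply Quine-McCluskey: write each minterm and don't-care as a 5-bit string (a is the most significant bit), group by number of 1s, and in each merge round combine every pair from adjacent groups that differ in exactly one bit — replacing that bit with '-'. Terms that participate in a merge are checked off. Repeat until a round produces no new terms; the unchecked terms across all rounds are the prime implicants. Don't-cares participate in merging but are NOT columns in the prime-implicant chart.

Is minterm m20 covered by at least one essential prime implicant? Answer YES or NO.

Round 0: 00000✓ 00010✓ 01001✓ 01010✓ 01111 10011✓ 10100✓ 10110✓ 10111✓ 11000✓ 11001✓ 11010✓ 11101✓
Round 1: -1001 -1010 0-010 000-0 10-11 101-0 1011- 11-01 110-0 1100-
PIs = {-1001, -1010, 0-010, 000-0, 01111, 10-11, 101-0, 1011-, 11-01, 110-0, 1100-}
Coverage chart:
  m2: 0-010,000-0
  m9: -1001 ←essential
  m10: -1010,0-010
  m15: 01111 ←essential
  m19: 10-11 ←essential
  m20: 101-0 ←essential
  m22: 101-0,1011-
  m23: 10-11,1011-
  m24: 110-0,1100-
  m25: -1001,11-01,1100-
  m26: -1010,110-0
  m29: 11-01 ←essential
Essential: -1001, 01111, 10-11, 101-0, 11-01

YES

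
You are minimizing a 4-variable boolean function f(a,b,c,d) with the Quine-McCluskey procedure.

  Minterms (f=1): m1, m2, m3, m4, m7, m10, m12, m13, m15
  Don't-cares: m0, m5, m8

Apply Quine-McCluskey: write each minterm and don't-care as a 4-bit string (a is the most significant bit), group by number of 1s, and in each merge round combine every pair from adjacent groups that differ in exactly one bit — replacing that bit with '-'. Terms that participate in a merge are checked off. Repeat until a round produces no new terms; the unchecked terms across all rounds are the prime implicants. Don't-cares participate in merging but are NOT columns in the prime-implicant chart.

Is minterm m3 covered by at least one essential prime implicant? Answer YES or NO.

Round 0: 0000✓ 0001✓ 0010✓ 0011✓ 0100✓ 0101✓ 0111✓ 1000✓ 1010✓ 1100✓ 1101✓ 1111✓
Round 1: -000✓ -010✓ -100✓ -101✓ -111✓ 0-00✓ 0-01✓ 0-11✓ 00-0✓ 00-1✓ 000-✓ 001-✓ 01-1✓ 010-✓ 1-00✓ 10-0✓ 11-1✓ 110-✓
Round 2: --00 -0-0 -1-1 -10- 0--1 0-0- 00--
PIs = {--00, -0-0, -1-1, -10-, 0--1, 0-0-, 00--}
Coverage chart:
  m1: 0--1,0-0-,00--
  m2: -0-0,00--
  m3: 0--1,00--
  m4: --00,-10-,0-0-
  m7: -1-1,0--1
  m10: -0-0 ←essential
  m12: --00,-10-
  m13: -1-1,-10-
  m15: -1-1 ←essential
Essential: -0-0, -1-1

NO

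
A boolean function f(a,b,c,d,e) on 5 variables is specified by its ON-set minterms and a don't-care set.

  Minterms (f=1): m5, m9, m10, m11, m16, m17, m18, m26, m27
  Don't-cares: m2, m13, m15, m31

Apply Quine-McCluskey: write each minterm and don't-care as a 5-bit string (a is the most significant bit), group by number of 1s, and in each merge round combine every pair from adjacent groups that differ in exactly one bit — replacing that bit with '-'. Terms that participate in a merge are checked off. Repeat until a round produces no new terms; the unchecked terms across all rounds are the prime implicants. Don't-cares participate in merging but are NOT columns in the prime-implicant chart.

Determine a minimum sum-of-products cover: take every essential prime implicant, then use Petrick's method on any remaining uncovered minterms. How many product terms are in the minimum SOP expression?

5

size-2^0 implicants → 00010(✓)  00101(✓)  01001(✓)  01010(✓)  01011(✓)  01101(✓)  01111(✓)  10000(✓)  10001(✓)  10010(✓)  11010(✓)  11011(✓)  11111(✓)
size-2^1 implicants → -0010(✓)  -1010(✓)  -1011(✓)  -1111(✓)  0-010(✓)  0-101  01-01(✓)  01-11(✓)  010-1(✓)  0101-(✓)  011-1(✓)  1-010(✓)  100-0  1000-  11-11(✓)  1101-(✓)
size-2^2 implicants → --010  -1-11  -101-  01--1
Unchecked terms (primes): --010, -1-11, -101-, 0-101, 01--1, 100-0, 1000-
Minterm coverage:
  m5 ⊆ 0-101 [E]
  m9 ⊆ 01--1 [E]
  m10 ⊆ --010,-101-
  m11 ⊆ -1-11,-101-,01--1
  m16 ⊆ 100-0,1000-
  m17 ⊆ 1000- [E]
  m18 ⊆ --010,100-0
  m26 ⊆ --010,-101-
  m27 ⊆ -1-11,-101-
E = {0-101, 01--1, 1000-}
Petrick residual → --010, -1-11
Cover = c'de' + bde + a'cd'e + a'be + ab'c'd'  |cover|=5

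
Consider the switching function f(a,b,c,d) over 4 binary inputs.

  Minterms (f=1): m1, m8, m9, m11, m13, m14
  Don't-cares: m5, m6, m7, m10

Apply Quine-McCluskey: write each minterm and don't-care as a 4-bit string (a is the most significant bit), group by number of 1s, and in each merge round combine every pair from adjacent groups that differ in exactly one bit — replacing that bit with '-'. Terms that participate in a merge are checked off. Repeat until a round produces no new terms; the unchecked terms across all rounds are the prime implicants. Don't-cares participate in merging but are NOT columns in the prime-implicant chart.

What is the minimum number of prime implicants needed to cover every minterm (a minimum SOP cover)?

3

[col 0] 0001*, 0101*, 0110*, 0111*, 1000*, 1001*, 1010*, 1011*, 1101*, 1110*
[col 1] -001*, -101*, -110, 0-01*, 01-1, 011-, 1-01*, 1-10, 10-0*, 10-1*, 100-*, 101-*
[col 2] --01, 10--
Prime implicants: --01, -110, 01-1, 011-, 1-10, 10--
PI chart (minterm → PIs covering it):
  1 | --01  (sole → essential)
  8 | 10--  (sole → essential)
  9 | --01,10--
  11 | 10--  (sole → essential)
  13 | --01  (sole → essential)
  14 | -110,1-10
Essential prime implicants: --01, 10--
Petrick residual → -110
Minimum SOP uses 3 PIs: c'd + bcd' + ab'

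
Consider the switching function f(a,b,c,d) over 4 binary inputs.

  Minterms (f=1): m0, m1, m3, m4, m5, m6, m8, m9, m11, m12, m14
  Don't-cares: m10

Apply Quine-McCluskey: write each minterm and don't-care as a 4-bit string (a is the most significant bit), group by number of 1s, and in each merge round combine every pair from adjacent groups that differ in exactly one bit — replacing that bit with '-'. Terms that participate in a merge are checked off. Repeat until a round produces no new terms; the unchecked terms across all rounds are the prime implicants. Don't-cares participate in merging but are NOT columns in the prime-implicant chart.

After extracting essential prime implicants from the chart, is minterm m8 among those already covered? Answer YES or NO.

[col 0] 0000*, 0001*, 0011*, 0100*, 0101*, 0110*, 1000*, 1001*, 1010*, 1011*, 1100*, 1110*
[col 1] -000*, -001*, -011*, -100*, -110*, 0-00*, 0-01*, 00-1*, 000-*, 01-0*, 010-*, 1-00*, 1-10*, 10-0*, 10-1*, 100-*, 101-*, 11-0*
[col 2] --00, -0-1, -00-, -1-0, 0-0-, 1--0, 10--
Prime implicants: --00, -0-1, -00-, -1-0, 0-0-, 1--0, 10--
PI chart (minterm → PIs covering it):
  0 | --00,-00-,0-0-
  1 | -0-1,-00-,0-0-
  3 | -0-1  (sole → essential)
  4 | --00,-1-0,0-0-
  5 | 0-0-  (sole → essential)
  6 | -1-0  (sole → essential)
  8 | --00,-00-,1--0,10--
  9 | -0-1,-00-,10--
  11 | -0-1,10--
  12 | --00,-1-0,1--0
  14 | -1-0,1--0
Essential prime implicants: -0-1, -1-0, 0-0-

NO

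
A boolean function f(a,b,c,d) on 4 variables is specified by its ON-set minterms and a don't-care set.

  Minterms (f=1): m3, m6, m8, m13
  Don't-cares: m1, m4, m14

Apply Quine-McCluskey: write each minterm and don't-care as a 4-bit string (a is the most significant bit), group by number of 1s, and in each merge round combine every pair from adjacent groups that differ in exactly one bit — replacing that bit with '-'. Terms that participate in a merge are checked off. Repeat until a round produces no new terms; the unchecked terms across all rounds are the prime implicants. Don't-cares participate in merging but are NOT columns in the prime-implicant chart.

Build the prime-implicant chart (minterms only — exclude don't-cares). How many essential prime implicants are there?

Round 0: 0001✓ 0011✓ 0100✓ 0110✓ 1000 1101 1110✓
Round 1: -110 00-1 01-0
PIs = {-110, 00-1, 01-0, 1000, 1101}
Coverage chart:
  m3: 00-1 ←essential
  m6: -110,01-0
  m8: 1000 ←essential
  m13: 1101 ←essential
Essential: 00-1, 1000, 1101

3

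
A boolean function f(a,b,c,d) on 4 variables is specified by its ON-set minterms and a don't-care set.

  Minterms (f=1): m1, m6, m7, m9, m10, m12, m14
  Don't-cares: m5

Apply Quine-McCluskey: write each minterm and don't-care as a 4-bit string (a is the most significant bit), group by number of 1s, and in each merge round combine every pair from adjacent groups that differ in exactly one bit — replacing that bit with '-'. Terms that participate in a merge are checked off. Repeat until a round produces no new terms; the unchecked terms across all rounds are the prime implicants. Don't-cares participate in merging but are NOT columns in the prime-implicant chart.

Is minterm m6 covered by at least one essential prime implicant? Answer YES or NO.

[col 0] 0001*, 0101*, 0110*, 0111*, 1001*, 1010*, 1100*, 1110*
[col 1] -001, -110, 0-01, 01-1, 011-, 1-10, 11-0
Prime implicants: -001, -110, 0-01, 01-1, 011-, 1-10, 11-0
PI chart (minterm → PIs covering it):
  1 | -001,0-01
  6 | -110,011-
  7 | 01-1,011-
  9 | -001  (sole → essential)
  10 | 1-10  (sole → essential)
  12 | 11-0  (sole → essential)
  14 | -110,1-10,11-0
Essential prime implicants: -001, 1-10, 11-0

NO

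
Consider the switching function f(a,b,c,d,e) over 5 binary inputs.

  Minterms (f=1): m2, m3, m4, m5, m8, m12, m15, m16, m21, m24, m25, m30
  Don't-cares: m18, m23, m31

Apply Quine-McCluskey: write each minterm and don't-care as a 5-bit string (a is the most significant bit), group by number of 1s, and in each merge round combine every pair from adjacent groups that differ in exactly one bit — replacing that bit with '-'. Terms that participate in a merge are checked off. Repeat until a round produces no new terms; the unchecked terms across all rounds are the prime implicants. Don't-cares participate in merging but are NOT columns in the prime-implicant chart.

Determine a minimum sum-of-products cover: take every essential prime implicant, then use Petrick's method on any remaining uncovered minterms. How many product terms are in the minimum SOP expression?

[col 0] 00010*, 00011*, 00100*, 00101*, 01000*, 01100*, 01111*, 10000*, 10010*, 10101*, 10111*, 11000*, 11001*, 11110*, 11111*
[col 1] -0010, -0101, -1000, -1111, 0-100, 0001-, 0010-, 01-00, 1-000, 1-111, 100-0, 101-1, 1100-, 1111-
Prime implicants: -0010, -0101, -1000, -1111, 0-100, 0001-, 0010-, 01-00, 1-000, 1-111, 100-0, 101-1, 1100-, 1111-
PI chart (minterm → PIs covering it):
  2 | -0010,0001-
  3 | 0001-  (sole → essential)
  4 | 0-100,0010-
  5 | -0101,0010-
  8 | -1000,01-00
  12 | 0-100,01-00
  15 | -1111  (sole → essential)
  16 | 1-000,100-0
  21 | -0101,101-1
  24 | -1000,1-000,1100-
  25 | 1100-  (sole → essential)
  30 | 1111-  (sole → essential)
Essential prime implicants: -1111, 0001-, 1100-, 1111-
Petrick residual → -0101, -1000, 0-100, 1-000
Minimum SOP uses 8 PIs: b'cd'e + bc'd'e' + bcde + a'cd'e' + a'b'c'd + ac'd'e' + abc'd' + abcd

8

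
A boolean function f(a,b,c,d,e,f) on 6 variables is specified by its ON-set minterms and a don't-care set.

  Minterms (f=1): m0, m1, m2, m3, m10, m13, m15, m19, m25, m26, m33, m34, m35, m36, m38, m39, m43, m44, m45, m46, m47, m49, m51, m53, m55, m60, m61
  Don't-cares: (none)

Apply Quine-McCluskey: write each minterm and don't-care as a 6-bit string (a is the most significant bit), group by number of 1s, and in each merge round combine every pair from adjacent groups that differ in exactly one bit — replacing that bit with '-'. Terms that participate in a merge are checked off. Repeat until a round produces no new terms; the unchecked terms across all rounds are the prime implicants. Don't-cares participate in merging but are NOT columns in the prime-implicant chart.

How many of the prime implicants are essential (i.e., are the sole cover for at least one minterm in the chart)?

8

[col 0] 000000*, 000001*, 000010*, 000011*, 001010*, 001101*, 001111*, 010011*, 011001, 011010*, 100001*, 100010*, 100011*, 100100*, 100110*, 100111*, 101011*, 101100*, 101101*, 101110*, 101111*, 110001*, 110011*, 110101*, 110111*, 111100*, 111101*
[col 1] -00001*, -00010*, -00011*, -01101*, -01111*, -10011*, 0-0011*, 0-1010, 00-010, 0000-0*, 0000-1*, 00000-*, 00001-*, 0011-1*, 1-0001*, 1-0011*, 1-0111*, 1-1100*, 1-1101*, 10-011*, 10-100*, 10-110*, 10-111*, 100-10*, 100-11*, 1000-1*, 10001-*, 1001-0*, 10011-*, 101-11*, 1011-0*, 1011-1*, 10110-*, 10111-*, 11-101, 110-01*, 110-11*, 1100-1*, 1101-1*, 11110-*
[col 2] --0011, -000-1, -0001-, -011-1, 0000--, 1-0-11, 1-00-1, 1-110-, 10--11, 10-1-0, 10-11-, 100-1-, 1011--, 110--1
Prime implicants: --0011, -000-1, -0001-, -011-1, 0-1010, 00-010, 0000--, 011001, 1-0-11, 1-00-1, 1-110-, 10--11, 10-1-0, 10-11-, 100-1-, 1011--, 11-101, 110--1
PI chart (minterm → PIs covering it):
  0 | 0000--  (sole → essential)
  1 | -000-1,0000--
  2 | -0001-,00-010,0000--
  3 | --0011,-000-1,-0001-,0000--
  10 | 0-1010,00-010
  13 | -011-1  (sole → essential)
  15 | -011-1  (sole → essential)
  19 | --0011  (sole → essential)
  25 | 011001  (sole → essential)
  26 | 0-1010  (sole → essential)
  33 | -000-1,1-00-1
  34 | -0001-,100-1-
  35 | --0011,-000-1,-0001-,1-0-11,1-00-1,10--11,100-1-
  36 | 10-1-0  (sole → essential)
  38 | 10-1-0,10-11-,100-1-
  39 | 1-0-11,10--11,10-11-,100-1-
  43 | 10--11  (sole → essential)
  44 | 1-110-,10-1-0,1011--
  45 | -011-1,1-110-,1011--
  46 | 10-1-0,10-11-,1011--
  47 | -011-1,10--11,10-11-,1011--
  49 | 1-00-1,110--1
  51 | --0011,1-0-11,1-00-1,110--1
  53 | 11-101,110--1
  55 | 1-0-11,110--1
  60 | 1-110-  (sole → essential)
  61 | 1-110-,11-101
Essential prime implicants: --0011, -011-1, 0-1010, 0000--, 011001, 1-110-, 10--11, 10-1-0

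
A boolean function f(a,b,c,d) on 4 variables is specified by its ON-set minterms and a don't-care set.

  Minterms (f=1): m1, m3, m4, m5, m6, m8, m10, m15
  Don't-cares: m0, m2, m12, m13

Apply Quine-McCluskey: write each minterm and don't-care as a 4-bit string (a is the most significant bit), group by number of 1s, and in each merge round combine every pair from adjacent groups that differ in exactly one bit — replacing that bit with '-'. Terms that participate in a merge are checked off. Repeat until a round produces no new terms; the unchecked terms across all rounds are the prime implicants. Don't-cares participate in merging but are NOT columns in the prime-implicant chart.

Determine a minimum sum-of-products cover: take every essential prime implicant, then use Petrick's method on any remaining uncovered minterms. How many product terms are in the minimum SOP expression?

5

size-2^0 implicants → 0000(✓)  0001(✓)  0010(✓)  0011(✓)  0100(✓)  0101(✓)  0110(✓)  1000(✓)  1010(✓)  1100(✓)  1101(✓)  1111(✓)
size-2^1 implicants → -000(✓)  -010(✓)  -100(✓)  -101(✓)  0-00(✓)  0-01(✓)  0-10(✓)  00-0(✓)  00-1(✓)  000-(✓)  001-(✓)  01-0(✓)  010-(✓)  1-00(✓)  10-0(✓)  11-1  110-(✓)
size-2^2 implicants → --00  -0-0  -10-  0--0  0-0-  00--
Unchecked terms (primes): --00, -0-0, -10-, 0--0, 0-0-, 00--, 11-1
Minterm coverage:
  m1 ⊆ 0-0-,00--
  m3 ⊆ 00-- [E]
  m4 ⊆ --00,-10-,0--0,0-0-
  m5 ⊆ -10-,0-0-
  m6 ⊆ 0--0 [E]
  m8 ⊆ --00,-0-0
  m10 ⊆ -0-0 [E]
  m15 ⊆ 11-1 [E]
E = {-0-0, 0--0, 00--, 11-1}
Petrick residual → -10-
Cover = b'd' + bc' + a'd' + a'b' + abd  |cover|=5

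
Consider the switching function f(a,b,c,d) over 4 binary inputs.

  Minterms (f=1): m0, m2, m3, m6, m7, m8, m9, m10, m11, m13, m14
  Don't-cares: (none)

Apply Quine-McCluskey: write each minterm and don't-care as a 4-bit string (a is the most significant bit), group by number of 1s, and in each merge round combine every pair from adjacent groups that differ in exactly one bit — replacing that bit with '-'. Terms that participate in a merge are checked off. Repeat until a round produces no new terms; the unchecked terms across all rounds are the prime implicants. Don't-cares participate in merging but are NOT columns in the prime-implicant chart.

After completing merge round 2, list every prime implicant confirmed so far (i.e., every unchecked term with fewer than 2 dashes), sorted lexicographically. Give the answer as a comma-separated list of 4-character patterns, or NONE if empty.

size-2^0 implicants → 0000(✓)  0010(✓)  0011(✓)  0110(✓)  0111(✓)  1000(✓)  1001(✓)  1010(✓)  1011(✓)  1101(✓)  1110(✓)
size-2^1 implicants → -000(✓)  -010(✓)  -011(✓)  -110(✓)  0-10(✓)  0-11(✓)  00-0(✓)  001-(✓)  011-(✓)  1-01  1-10(✓)  10-0(✓)  10-1(✓)  100-(✓)  101-(✓)
size-2^2 implicants → --10  -0-0  -01-  0-1-  10--
Unchecked terms (primes): --10, -0-0, -01-, 0-1-, 1-01, 10--

1-01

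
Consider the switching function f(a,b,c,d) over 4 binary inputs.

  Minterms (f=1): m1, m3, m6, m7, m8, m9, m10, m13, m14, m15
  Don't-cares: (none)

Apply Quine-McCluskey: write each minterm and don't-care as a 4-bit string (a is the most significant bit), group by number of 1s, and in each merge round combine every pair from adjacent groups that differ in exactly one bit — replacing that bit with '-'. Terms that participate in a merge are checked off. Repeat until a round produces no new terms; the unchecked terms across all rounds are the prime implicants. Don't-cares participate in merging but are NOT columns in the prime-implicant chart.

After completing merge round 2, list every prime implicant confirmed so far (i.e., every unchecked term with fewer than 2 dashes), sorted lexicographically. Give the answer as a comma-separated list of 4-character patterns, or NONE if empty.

size-2^0 implicants → 0001(✓)  0011(✓)  0110(✓)  0111(✓)  1000(✓)  1001(✓)  1010(✓)  1101(✓)  1110(✓)  1111(✓)
size-2^1 implicants → -001  -110(✓)  -111(✓)  0-11  00-1  011-(✓)  1-01  1-10  10-0  100-  11-1  111-(✓)
size-2^2 implicants → -11-
Unchecked terms (primes): -001, -11-, 0-11, 00-1, 1-01, 1-10, 10-0, 100-, 11-1

-001, 0-11, 00-1, 1-01, 1-10, 10-0, 100-, 11-1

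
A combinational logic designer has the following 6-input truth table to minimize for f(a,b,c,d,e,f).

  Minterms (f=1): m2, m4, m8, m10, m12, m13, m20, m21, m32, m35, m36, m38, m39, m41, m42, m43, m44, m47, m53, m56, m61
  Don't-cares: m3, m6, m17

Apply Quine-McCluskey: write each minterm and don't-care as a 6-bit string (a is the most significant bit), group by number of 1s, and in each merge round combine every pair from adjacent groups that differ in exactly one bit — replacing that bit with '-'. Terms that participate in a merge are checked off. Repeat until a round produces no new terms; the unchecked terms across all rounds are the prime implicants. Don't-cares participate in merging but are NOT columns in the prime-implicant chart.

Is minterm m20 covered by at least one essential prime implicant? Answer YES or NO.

[col 0] 000010*, 000011*, 000100*, 000110*, 001000*, 001010*, 001100*, 001101*, 010001*, 010100*, 010101*, 100000*, 100011*, 100100*, 100110*, 100111*, 101001*, 101010*, 101011*, 101100*, 101111*, 110101*, 111000, 111101*
[col 1] -00011, -00100*, -00110*, -01010, -01100*, -10101, 0-0100, 00-010, 00-100*, 000-10, 00001-, 0001-0*, 001-00, 0010-0, 00110-, 010-01, 01010-, 10-011*, 10-100*, 10-111*, 100-00, 100-11*, 1001-0*, 10011-, 101-11*, 1010-1, 10101-, 11-101
[col 2] -0-100, -001-0, 10--11
Prime implicants: -0-100, -00011, -001-0, -01010, -10101, 0-0100, 00-010, 000-10, 00001-, 001-00, 0010-0, 00110-, 010-01, 01010-, 10--11, 100-00, 10011-, 1010-1, 10101-, 11-101, 111000
PI chart (minterm → PIs covering it):
  2 | 00-010,000-10,00001-
  4 | -0-100,-001-0,0-0100
  8 | 001-00,0010-0
  10 | -01010,00-010,0010-0
  12 | -0-100,001-00,00110-
  13 | 00110-  (sole → essential)
  20 | 0-0100,01010-
  21 | -10101,010-01,01010-
  32 | 100-00  (sole → essential)
  35 | -00011,10--11
  36 | -0-100,-001-0,100-00
  38 | -001-0,10011-
  39 | 10--11,10011-
  41 | 1010-1  (sole → essential)
  42 | -01010,10101-
  43 | 10--11,1010-1,10101-
  44 | -0-100  (sole → essential)
  47 | 10--11  (sole → essential)
  53 | -10101,11-101
  56 | 111000  (sole → essential)
  61 | 11-101  (sole → essential)
Essential prime implicants: -0-100, 00110-, 10--11, 100-00, 1010-1, 11-101, 111000

NO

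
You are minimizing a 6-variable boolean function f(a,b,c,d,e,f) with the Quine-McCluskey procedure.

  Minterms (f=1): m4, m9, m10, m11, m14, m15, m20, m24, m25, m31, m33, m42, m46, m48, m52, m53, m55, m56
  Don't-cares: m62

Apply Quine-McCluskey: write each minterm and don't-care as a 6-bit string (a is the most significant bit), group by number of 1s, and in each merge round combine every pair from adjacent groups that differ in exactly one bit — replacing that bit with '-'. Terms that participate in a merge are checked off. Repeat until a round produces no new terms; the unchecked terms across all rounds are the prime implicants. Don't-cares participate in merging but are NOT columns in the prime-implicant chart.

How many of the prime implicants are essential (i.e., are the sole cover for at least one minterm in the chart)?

5

[col 0] 000100*, 001001*, 001010*, 001011*, 001110*, 001111*, 010100*, 011000*, 011001*, 011111*, 100001, 101010*, 101110*, 110000*, 110100*, 110101*, 110111*, 111000*, 111110*
[col 1] -01010*, -01110*, -10100, -11000, 0-0100, 0-1001, 0-1111, 001-10*, 001-11*, 0010-1, 00101-*, 00111-*, 01100-, 1-1110, 101-10*, 11-000, 110-00, 1101-1, 11010-
[col 2] -01-10, 001-1-
Prime implicants: -01-10, -10100, -11000, 0-0100, 0-1001, 0-1111, 001-1-, 0010-1, 01100-, 1-1110, 100001, 11-000, 110-00, 1101-1, 11010-
PI chart (minterm → PIs covering it):
  4 | 0-0100  (sole → essential)
  9 | 0-1001,0010-1
  10 | -01-10,001-1-
  11 | 001-1-,0010-1
  14 | -01-10,001-1-
  15 | 0-1111,001-1-
  20 | -10100,0-0100
  24 | -11000,01100-
  25 | 0-1001,01100-
  31 | 0-1111  (sole → essential)
  33 | 100001  (sole → essential)
  42 | -01-10  (sole → essential)
  46 | -01-10,1-1110
  48 | 11-000,110-00
  52 | -10100,110-00,11010-
  53 | 1101-1,11010-
  55 | 1101-1  (sole → essential)
  56 | -11000,11-000
Essential prime implicants: -01-10, 0-0100, 0-1111, 100001, 1101-1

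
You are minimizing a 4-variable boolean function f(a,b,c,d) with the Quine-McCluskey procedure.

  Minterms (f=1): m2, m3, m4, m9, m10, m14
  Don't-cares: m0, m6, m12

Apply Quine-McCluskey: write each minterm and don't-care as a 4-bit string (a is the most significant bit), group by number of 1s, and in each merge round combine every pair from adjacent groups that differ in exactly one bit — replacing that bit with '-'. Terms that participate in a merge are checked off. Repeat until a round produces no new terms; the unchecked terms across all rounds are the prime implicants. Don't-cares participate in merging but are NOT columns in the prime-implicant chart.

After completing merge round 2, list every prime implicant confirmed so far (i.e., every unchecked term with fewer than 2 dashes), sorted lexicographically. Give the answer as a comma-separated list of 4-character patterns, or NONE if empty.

size-2^0 implicants → 0000(✓)  0010(✓)  0011(✓)  0100(✓)  0110(✓)  1001  1010(✓)  1100(✓)  1110(✓)
size-2^1 implicants → -010(✓)  -100(✓)  -110(✓)  0-00(✓)  0-10(✓)  00-0(✓)  001-  01-0(✓)  1-10(✓)  11-0(✓)
size-2^2 implicants → --10  -1-0  0--0
Unchecked terms (primes): --10, -1-0, 0--0, 001-, 1001

001-, 1001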